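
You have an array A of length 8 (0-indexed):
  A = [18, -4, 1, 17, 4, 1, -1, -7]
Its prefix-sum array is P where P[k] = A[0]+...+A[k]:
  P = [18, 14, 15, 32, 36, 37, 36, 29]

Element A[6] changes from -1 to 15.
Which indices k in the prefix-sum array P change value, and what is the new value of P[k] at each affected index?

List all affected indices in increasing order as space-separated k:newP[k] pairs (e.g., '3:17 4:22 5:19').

Answer: 6:52 7:45

Derivation:
P[k] = A[0] + ... + A[k]
P[k] includes A[6] iff k >= 6
Affected indices: 6, 7, ..., 7; delta = 16
  P[6]: 36 + 16 = 52
  P[7]: 29 + 16 = 45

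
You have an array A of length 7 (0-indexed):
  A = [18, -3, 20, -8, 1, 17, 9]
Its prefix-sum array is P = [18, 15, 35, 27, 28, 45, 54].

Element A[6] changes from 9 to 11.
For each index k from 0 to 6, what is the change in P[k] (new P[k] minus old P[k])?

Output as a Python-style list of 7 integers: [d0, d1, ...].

Element change: A[6] 9 -> 11, delta = 2
For k < 6: P[k] unchanged, delta_P[k] = 0
For k >= 6: P[k] shifts by exactly 2
Delta array: [0, 0, 0, 0, 0, 0, 2]

Answer: [0, 0, 0, 0, 0, 0, 2]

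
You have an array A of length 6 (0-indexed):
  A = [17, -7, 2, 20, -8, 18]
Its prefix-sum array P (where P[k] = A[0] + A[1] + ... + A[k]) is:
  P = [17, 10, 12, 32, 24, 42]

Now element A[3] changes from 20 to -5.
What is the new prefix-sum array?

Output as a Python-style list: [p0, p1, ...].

Change: A[3] 20 -> -5, delta = -25
P[k] for k < 3: unchanged (A[3] not included)
P[k] for k >= 3: shift by delta = -25
  P[0] = 17 + 0 = 17
  P[1] = 10 + 0 = 10
  P[2] = 12 + 0 = 12
  P[3] = 32 + -25 = 7
  P[4] = 24 + -25 = -1
  P[5] = 42 + -25 = 17

Answer: [17, 10, 12, 7, -1, 17]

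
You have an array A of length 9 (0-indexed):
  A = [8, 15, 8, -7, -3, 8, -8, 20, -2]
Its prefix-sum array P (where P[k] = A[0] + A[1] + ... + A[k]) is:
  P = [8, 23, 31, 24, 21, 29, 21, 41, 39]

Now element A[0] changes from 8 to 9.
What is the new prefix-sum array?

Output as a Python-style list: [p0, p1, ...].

Answer: [9, 24, 32, 25, 22, 30, 22, 42, 40]

Derivation:
Change: A[0] 8 -> 9, delta = 1
P[k] for k < 0: unchanged (A[0] not included)
P[k] for k >= 0: shift by delta = 1
  P[0] = 8 + 1 = 9
  P[1] = 23 + 1 = 24
  P[2] = 31 + 1 = 32
  P[3] = 24 + 1 = 25
  P[4] = 21 + 1 = 22
  P[5] = 29 + 1 = 30
  P[6] = 21 + 1 = 22
  P[7] = 41 + 1 = 42
  P[8] = 39 + 1 = 40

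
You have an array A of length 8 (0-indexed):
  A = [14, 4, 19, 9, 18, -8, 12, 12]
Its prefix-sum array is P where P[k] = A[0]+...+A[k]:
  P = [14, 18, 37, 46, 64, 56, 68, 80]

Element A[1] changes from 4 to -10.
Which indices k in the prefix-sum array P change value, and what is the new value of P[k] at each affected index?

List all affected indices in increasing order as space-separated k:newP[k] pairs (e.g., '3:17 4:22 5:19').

Answer: 1:4 2:23 3:32 4:50 5:42 6:54 7:66

Derivation:
P[k] = A[0] + ... + A[k]
P[k] includes A[1] iff k >= 1
Affected indices: 1, 2, ..., 7; delta = -14
  P[1]: 18 + -14 = 4
  P[2]: 37 + -14 = 23
  P[3]: 46 + -14 = 32
  P[4]: 64 + -14 = 50
  P[5]: 56 + -14 = 42
  P[6]: 68 + -14 = 54
  P[7]: 80 + -14 = 66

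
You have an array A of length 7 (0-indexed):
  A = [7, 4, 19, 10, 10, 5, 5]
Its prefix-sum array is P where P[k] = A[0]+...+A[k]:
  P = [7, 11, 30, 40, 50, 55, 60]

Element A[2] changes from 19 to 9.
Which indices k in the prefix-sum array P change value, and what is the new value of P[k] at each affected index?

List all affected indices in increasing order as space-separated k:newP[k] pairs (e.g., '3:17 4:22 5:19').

P[k] = A[0] + ... + A[k]
P[k] includes A[2] iff k >= 2
Affected indices: 2, 3, ..., 6; delta = -10
  P[2]: 30 + -10 = 20
  P[3]: 40 + -10 = 30
  P[4]: 50 + -10 = 40
  P[5]: 55 + -10 = 45
  P[6]: 60 + -10 = 50

Answer: 2:20 3:30 4:40 5:45 6:50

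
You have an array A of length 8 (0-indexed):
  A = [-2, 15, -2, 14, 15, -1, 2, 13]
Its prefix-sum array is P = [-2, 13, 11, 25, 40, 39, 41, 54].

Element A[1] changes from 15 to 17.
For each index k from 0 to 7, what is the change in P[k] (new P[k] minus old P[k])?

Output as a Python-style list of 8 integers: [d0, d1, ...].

Answer: [0, 2, 2, 2, 2, 2, 2, 2]

Derivation:
Element change: A[1] 15 -> 17, delta = 2
For k < 1: P[k] unchanged, delta_P[k] = 0
For k >= 1: P[k] shifts by exactly 2
Delta array: [0, 2, 2, 2, 2, 2, 2, 2]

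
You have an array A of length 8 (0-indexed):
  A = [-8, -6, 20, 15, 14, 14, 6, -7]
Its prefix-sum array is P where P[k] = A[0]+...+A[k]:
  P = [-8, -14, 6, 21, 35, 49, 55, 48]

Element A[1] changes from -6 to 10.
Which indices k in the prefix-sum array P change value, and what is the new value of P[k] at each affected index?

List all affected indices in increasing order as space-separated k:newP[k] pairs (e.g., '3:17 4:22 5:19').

Answer: 1:2 2:22 3:37 4:51 5:65 6:71 7:64

Derivation:
P[k] = A[0] + ... + A[k]
P[k] includes A[1] iff k >= 1
Affected indices: 1, 2, ..., 7; delta = 16
  P[1]: -14 + 16 = 2
  P[2]: 6 + 16 = 22
  P[3]: 21 + 16 = 37
  P[4]: 35 + 16 = 51
  P[5]: 49 + 16 = 65
  P[6]: 55 + 16 = 71
  P[7]: 48 + 16 = 64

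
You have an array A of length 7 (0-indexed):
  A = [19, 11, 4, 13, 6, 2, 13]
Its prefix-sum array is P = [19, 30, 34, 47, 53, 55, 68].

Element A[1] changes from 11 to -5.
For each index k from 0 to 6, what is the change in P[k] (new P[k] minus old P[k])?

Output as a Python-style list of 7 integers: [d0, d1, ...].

Element change: A[1] 11 -> -5, delta = -16
For k < 1: P[k] unchanged, delta_P[k] = 0
For k >= 1: P[k] shifts by exactly -16
Delta array: [0, -16, -16, -16, -16, -16, -16]

Answer: [0, -16, -16, -16, -16, -16, -16]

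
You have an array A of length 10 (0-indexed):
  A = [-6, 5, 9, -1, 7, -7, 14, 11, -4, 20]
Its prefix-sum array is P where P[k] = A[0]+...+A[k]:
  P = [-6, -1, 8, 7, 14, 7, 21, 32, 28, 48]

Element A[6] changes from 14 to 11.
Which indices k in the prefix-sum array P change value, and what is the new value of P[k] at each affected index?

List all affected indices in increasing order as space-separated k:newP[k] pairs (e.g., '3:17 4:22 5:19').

Answer: 6:18 7:29 8:25 9:45

Derivation:
P[k] = A[0] + ... + A[k]
P[k] includes A[6] iff k >= 6
Affected indices: 6, 7, ..., 9; delta = -3
  P[6]: 21 + -3 = 18
  P[7]: 32 + -3 = 29
  P[8]: 28 + -3 = 25
  P[9]: 48 + -3 = 45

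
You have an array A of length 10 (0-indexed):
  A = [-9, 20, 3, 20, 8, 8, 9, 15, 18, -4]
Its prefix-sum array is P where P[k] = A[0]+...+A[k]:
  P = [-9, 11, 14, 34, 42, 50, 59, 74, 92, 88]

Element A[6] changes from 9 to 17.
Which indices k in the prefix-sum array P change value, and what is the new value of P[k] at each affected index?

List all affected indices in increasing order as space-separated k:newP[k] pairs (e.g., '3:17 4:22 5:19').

Answer: 6:67 7:82 8:100 9:96

Derivation:
P[k] = A[0] + ... + A[k]
P[k] includes A[6] iff k >= 6
Affected indices: 6, 7, ..., 9; delta = 8
  P[6]: 59 + 8 = 67
  P[7]: 74 + 8 = 82
  P[8]: 92 + 8 = 100
  P[9]: 88 + 8 = 96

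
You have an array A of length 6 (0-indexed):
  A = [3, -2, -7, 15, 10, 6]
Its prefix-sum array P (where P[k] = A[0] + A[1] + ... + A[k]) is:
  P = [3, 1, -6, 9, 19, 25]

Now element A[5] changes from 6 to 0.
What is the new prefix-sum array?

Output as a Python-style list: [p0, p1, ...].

Change: A[5] 6 -> 0, delta = -6
P[k] for k < 5: unchanged (A[5] not included)
P[k] for k >= 5: shift by delta = -6
  P[0] = 3 + 0 = 3
  P[1] = 1 + 0 = 1
  P[2] = -6 + 0 = -6
  P[3] = 9 + 0 = 9
  P[4] = 19 + 0 = 19
  P[5] = 25 + -6 = 19

Answer: [3, 1, -6, 9, 19, 19]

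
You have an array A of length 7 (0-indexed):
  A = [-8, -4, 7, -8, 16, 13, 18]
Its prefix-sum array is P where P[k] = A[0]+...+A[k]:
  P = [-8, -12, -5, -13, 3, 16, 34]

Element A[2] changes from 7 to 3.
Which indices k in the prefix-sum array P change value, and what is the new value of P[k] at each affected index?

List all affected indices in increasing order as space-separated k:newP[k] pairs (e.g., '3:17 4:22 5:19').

P[k] = A[0] + ... + A[k]
P[k] includes A[2] iff k >= 2
Affected indices: 2, 3, ..., 6; delta = -4
  P[2]: -5 + -4 = -9
  P[3]: -13 + -4 = -17
  P[4]: 3 + -4 = -1
  P[5]: 16 + -4 = 12
  P[6]: 34 + -4 = 30

Answer: 2:-9 3:-17 4:-1 5:12 6:30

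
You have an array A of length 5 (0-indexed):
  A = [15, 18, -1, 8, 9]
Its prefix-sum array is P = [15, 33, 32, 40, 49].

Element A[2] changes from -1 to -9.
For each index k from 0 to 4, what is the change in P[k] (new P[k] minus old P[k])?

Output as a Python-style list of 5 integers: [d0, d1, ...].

Answer: [0, 0, -8, -8, -8]

Derivation:
Element change: A[2] -1 -> -9, delta = -8
For k < 2: P[k] unchanged, delta_P[k] = 0
For k >= 2: P[k] shifts by exactly -8
Delta array: [0, 0, -8, -8, -8]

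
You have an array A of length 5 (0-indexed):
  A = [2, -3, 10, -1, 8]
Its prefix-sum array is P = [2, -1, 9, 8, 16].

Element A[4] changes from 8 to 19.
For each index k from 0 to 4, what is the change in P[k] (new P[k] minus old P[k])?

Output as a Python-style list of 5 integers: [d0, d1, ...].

Answer: [0, 0, 0, 0, 11]

Derivation:
Element change: A[4] 8 -> 19, delta = 11
For k < 4: P[k] unchanged, delta_P[k] = 0
For k >= 4: P[k] shifts by exactly 11
Delta array: [0, 0, 0, 0, 11]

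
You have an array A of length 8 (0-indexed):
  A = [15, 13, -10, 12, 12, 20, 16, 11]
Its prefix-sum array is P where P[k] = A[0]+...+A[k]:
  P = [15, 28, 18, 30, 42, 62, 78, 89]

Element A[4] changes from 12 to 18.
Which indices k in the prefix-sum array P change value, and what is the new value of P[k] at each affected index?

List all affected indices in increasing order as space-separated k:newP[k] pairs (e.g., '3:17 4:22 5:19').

Answer: 4:48 5:68 6:84 7:95

Derivation:
P[k] = A[0] + ... + A[k]
P[k] includes A[4] iff k >= 4
Affected indices: 4, 5, ..., 7; delta = 6
  P[4]: 42 + 6 = 48
  P[5]: 62 + 6 = 68
  P[6]: 78 + 6 = 84
  P[7]: 89 + 6 = 95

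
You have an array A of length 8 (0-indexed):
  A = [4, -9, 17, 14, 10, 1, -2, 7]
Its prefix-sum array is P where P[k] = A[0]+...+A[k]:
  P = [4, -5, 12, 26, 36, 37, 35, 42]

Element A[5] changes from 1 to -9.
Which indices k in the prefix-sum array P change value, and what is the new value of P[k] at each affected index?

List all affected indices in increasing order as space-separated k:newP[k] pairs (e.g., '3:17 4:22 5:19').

P[k] = A[0] + ... + A[k]
P[k] includes A[5] iff k >= 5
Affected indices: 5, 6, ..., 7; delta = -10
  P[5]: 37 + -10 = 27
  P[6]: 35 + -10 = 25
  P[7]: 42 + -10 = 32

Answer: 5:27 6:25 7:32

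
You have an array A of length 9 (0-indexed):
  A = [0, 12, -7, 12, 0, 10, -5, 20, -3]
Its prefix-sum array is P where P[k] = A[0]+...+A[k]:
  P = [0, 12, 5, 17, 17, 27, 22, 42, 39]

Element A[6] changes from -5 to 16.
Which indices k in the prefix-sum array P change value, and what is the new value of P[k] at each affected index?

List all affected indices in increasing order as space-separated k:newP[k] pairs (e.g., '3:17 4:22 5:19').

P[k] = A[0] + ... + A[k]
P[k] includes A[6] iff k >= 6
Affected indices: 6, 7, ..., 8; delta = 21
  P[6]: 22 + 21 = 43
  P[7]: 42 + 21 = 63
  P[8]: 39 + 21 = 60

Answer: 6:43 7:63 8:60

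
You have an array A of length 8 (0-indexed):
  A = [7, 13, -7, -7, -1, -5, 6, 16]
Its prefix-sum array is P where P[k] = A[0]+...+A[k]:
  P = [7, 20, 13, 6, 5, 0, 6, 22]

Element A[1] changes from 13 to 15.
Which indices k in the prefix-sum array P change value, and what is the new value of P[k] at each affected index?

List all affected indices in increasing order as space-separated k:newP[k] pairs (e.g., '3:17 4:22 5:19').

Answer: 1:22 2:15 3:8 4:7 5:2 6:8 7:24

Derivation:
P[k] = A[0] + ... + A[k]
P[k] includes A[1] iff k >= 1
Affected indices: 1, 2, ..., 7; delta = 2
  P[1]: 20 + 2 = 22
  P[2]: 13 + 2 = 15
  P[3]: 6 + 2 = 8
  P[4]: 5 + 2 = 7
  P[5]: 0 + 2 = 2
  P[6]: 6 + 2 = 8
  P[7]: 22 + 2 = 24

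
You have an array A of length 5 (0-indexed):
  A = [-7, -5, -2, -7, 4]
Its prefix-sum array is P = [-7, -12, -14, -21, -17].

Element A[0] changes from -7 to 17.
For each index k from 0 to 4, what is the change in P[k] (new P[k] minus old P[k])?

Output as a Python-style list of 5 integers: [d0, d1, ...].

Element change: A[0] -7 -> 17, delta = 24
For k < 0: P[k] unchanged, delta_P[k] = 0
For k >= 0: P[k] shifts by exactly 24
Delta array: [24, 24, 24, 24, 24]

Answer: [24, 24, 24, 24, 24]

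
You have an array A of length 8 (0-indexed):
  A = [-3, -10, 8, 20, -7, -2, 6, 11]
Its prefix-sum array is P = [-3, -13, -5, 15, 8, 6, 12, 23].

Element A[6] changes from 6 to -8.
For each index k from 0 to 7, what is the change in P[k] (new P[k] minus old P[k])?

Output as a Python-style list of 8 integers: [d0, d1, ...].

Answer: [0, 0, 0, 0, 0, 0, -14, -14]

Derivation:
Element change: A[6] 6 -> -8, delta = -14
For k < 6: P[k] unchanged, delta_P[k] = 0
For k >= 6: P[k] shifts by exactly -14
Delta array: [0, 0, 0, 0, 0, 0, -14, -14]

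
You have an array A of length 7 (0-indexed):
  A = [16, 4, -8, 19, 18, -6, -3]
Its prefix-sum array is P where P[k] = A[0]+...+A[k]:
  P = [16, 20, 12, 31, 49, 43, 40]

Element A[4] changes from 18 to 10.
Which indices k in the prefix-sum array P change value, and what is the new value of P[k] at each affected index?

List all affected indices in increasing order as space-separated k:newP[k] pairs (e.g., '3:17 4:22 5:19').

Answer: 4:41 5:35 6:32

Derivation:
P[k] = A[0] + ... + A[k]
P[k] includes A[4] iff k >= 4
Affected indices: 4, 5, ..., 6; delta = -8
  P[4]: 49 + -8 = 41
  P[5]: 43 + -8 = 35
  P[6]: 40 + -8 = 32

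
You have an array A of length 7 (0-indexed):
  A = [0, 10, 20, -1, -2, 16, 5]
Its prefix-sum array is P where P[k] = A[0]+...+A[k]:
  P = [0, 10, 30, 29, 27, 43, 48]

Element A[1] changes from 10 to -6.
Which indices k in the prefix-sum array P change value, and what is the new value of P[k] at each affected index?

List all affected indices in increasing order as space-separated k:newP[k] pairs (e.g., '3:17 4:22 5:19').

P[k] = A[0] + ... + A[k]
P[k] includes A[1] iff k >= 1
Affected indices: 1, 2, ..., 6; delta = -16
  P[1]: 10 + -16 = -6
  P[2]: 30 + -16 = 14
  P[3]: 29 + -16 = 13
  P[4]: 27 + -16 = 11
  P[5]: 43 + -16 = 27
  P[6]: 48 + -16 = 32

Answer: 1:-6 2:14 3:13 4:11 5:27 6:32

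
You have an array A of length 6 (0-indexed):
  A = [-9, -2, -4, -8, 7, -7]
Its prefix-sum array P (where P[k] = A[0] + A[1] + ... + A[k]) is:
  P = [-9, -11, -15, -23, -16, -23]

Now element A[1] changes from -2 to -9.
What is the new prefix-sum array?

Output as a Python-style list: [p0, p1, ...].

Answer: [-9, -18, -22, -30, -23, -30]

Derivation:
Change: A[1] -2 -> -9, delta = -7
P[k] for k < 1: unchanged (A[1] not included)
P[k] for k >= 1: shift by delta = -7
  P[0] = -9 + 0 = -9
  P[1] = -11 + -7 = -18
  P[2] = -15 + -7 = -22
  P[3] = -23 + -7 = -30
  P[4] = -16 + -7 = -23
  P[5] = -23 + -7 = -30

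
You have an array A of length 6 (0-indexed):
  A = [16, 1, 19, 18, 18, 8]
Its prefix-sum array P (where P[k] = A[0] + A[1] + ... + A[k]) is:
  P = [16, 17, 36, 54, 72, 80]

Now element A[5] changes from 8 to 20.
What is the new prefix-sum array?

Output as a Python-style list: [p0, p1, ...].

Change: A[5] 8 -> 20, delta = 12
P[k] for k < 5: unchanged (A[5] not included)
P[k] for k >= 5: shift by delta = 12
  P[0] = 16 + 0 = 16
  P[1] = 17 + 0 = 17
  P[2] = 36 + 0 = 36
  P[3] = 54 + 0 = 54
  P[4] = 72 + 0 = 72
  P[5] = 80 + 12 = 92

Answer: [16, 17, 36, 54, 72, 92]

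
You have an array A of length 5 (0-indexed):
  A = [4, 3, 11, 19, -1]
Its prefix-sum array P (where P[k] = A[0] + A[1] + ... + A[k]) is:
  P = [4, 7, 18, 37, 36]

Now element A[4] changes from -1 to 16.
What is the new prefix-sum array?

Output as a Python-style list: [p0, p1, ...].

Answer: [4, 7, 18, 37, 53]

Derivation:
Change: A[4] -1 -> 16, delta = 17
P[k] for k < 4: unchanged (A[4] not included)
P[k] for k >= 4: shift by delta = 17
  P[0] = 4 + 0 = 4
  P[1] = 7 + 0 = 7
  P[2] = 18 + 0 = 18
  P[3] = 37 + 0 = 37
  P[4] = 36 + 17 = 53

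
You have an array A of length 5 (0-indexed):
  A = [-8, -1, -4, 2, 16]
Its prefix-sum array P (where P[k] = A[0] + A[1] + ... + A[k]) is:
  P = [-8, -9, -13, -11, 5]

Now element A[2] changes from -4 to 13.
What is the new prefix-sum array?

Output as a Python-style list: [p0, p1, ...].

Answer: [-8, -9, 4, 6, 22]

Derivation:
Change: A[2] -4 -> 13, delta = 17
P[k] for k < 2: unchanged (A[2] not included)
P[k] for k >= 2: shift by delta = 17
  P[0] = -8 + 0 = -8
  P[1] = -9 + 0 = -9
  P[2] = -13 + 17 = 4
  P[3] = -11 + 17 = 6
  P[4] = 5 + 17 = 22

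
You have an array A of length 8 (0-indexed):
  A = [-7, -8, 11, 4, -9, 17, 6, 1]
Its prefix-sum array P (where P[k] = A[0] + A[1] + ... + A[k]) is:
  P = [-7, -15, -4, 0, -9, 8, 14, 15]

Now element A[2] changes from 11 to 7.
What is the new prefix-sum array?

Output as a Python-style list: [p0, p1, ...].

Change: A[2] 11 -> 7, delta = -4
P[k] for k < 2: unchanged (A[2] not included)
P[k] for k >= 2: shift by delta = -4
  P[0] = -7 + 0 = -7
  P[1] = -15 + 0 = -15
  P[2] = -4 + -4 = -8
  P[3] = 0 + -4 = -4
  P[4] = -9 + -4 = -13
  P[5] = 8 + -4 = 4
  P[6] = 14 + -4 = 10
  P[7] = 15 + -4 = 11

Answer: [-7, -15, -8, -4, -13, 4, 10, 11]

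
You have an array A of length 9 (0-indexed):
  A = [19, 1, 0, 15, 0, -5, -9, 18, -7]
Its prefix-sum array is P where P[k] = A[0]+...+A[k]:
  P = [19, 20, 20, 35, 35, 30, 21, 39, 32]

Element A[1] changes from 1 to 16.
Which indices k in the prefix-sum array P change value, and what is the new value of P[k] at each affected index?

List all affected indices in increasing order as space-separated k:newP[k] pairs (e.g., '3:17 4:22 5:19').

Answer: 1:35 2:35 3:50 4:50 5:45 6:36 7:54 8:47

Derivation:
P[k] = A[0] + ... + A[k]
P[k] includes A[1] iff k >= 1
Affected indices: 1, 2, ..., 8; delta = 15
  P[1]: 20 + 15 = 35
  P[2]: 20 + 15 = 35
  P[3]: 35 + 15 = 50
  P[4]: 35 + 15 = 50
  P[5]: 30 + 15 = 45
  P[6]: 21 + 15 = 36
  P[7]: 39 + 15 = 54
  P[8]: 32 + 15 = 47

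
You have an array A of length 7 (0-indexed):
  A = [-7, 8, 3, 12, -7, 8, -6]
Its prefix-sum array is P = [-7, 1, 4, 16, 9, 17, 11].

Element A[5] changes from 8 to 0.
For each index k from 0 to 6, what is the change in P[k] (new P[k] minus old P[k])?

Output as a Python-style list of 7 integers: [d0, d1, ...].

Element change: A[5] 8 -> 0, delta = -8
For k < 5: P[k] unchanged, delta_P[k] = 0
For k >= 5: P[k] shifts by exactly -8
Delta array: [0, 0, 0, 0, 0, -8, -8]

Answer: [0, 0, 0, 0, 0, -8, -8]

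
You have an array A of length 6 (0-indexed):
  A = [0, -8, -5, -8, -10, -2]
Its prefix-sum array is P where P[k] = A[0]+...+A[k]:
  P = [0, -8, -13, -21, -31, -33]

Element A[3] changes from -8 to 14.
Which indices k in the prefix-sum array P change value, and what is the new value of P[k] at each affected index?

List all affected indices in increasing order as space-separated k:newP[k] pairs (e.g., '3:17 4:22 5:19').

P[k] = A[0] + ... + A[k]
P[k] includes A[3] iff k >= 3
Affected indices: 3, 4, ..., 5; delta = 22
  P[3]: -21 + 22 = 1
  P[4]: -31 + 22 = -9
  P[5]: -33 + 22 = -11

Answer: 3:1 4:-9 5:-11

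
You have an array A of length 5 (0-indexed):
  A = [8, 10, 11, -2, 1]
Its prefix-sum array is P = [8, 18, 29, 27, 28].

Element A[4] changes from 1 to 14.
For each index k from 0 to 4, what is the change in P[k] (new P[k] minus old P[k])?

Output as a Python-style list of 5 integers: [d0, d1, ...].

Element change: A[4] 1 -> 14, delta = 13
For k < 4: P[k] unchanged, delta_P[k] = 0
For k >= 4: P[k] shifts by exactly 13
Delta array: [0, 0, 0, 0, 13]

Answer: [0, 0, 0, 0, 13]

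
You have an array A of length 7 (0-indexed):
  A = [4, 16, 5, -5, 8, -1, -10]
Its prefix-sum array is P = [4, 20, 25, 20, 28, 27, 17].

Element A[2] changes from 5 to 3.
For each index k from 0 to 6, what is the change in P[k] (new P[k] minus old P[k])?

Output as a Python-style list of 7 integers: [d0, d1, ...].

Element change: A[2] 5 -> 3, delta = -2
For k < 2: P[k] unchanged, delta_P[k] = 0
For k >= 2: P[k] shifts by exactly -2
Delta array: [0, 0, -2, -2, -2, -2, -2]

Answer: [0, 0, -2, -2, -2, -2, -2]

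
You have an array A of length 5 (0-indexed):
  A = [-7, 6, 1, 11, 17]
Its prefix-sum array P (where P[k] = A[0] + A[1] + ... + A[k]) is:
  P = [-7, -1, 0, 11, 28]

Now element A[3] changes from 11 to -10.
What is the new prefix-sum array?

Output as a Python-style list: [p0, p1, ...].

Change: A[3] 11 -> -10, delta = -21
P[k] for k < 3: unchanged (A[3] not included)
P[k] for k >= 3: shift by delta = -21
  P[0] = -7 + 0 = -7
  P[1] = -1 + 0 = -1
  P[2] = 0 + 0 = 0
  P[3] = 11 + -21 = -10
  P[4] = 28 + -21 = 7

Answer: [-7, -1, 0, -10, 7]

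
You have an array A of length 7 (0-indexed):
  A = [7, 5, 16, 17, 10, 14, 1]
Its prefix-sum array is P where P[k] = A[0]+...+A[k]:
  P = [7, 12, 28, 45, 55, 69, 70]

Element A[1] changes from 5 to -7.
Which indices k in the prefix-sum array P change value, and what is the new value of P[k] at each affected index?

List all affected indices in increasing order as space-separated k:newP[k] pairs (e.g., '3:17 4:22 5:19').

Answer: 1:0 2:16 3:33 4:43 5:57 6:58

Derivation:
P[k] = A[0] + ... + A[k]
P[k] includes A[1] iff k >= 1
Affected indices: 1, 2, ..., 6; delta = -12
  P[1]: 12 + -12 = 0
  P[2]: 28 + -12 = 16
  P[3]: 45 + -12 = 33
  P[4]: 55 + -12 = 43
  P[5]: 69 + -12 = 57
  P[6]: 70 + -12 = 58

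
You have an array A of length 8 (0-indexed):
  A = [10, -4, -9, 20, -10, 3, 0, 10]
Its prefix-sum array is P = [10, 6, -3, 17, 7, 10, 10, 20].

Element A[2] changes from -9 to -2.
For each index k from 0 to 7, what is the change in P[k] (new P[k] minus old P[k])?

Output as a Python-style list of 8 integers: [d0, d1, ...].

Answer: [0, 0, 7, 7, 7, 7, 7, 7]

Derivation:
Element change: A[2] -9 -> -2, delta = 7
For k < 2: P[k] unchanged, delta_P[k] = 0
For k >= 2: P[k] shifts by exactly 7
Delta array: [0, 0, 7, 7, 7, 7, 7, 7]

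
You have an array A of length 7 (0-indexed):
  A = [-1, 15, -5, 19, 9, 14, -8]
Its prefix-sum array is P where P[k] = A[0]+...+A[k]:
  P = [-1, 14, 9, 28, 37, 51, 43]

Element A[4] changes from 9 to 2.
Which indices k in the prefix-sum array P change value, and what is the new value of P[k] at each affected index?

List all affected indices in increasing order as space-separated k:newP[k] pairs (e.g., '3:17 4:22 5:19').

P[k] = A[0] + ... + A[k]
P[k] includes A[4] iff k >= 4
Affected indices: 4, 5, ..., 6; delta = -7
  P[4]: 37 + -7 = 30
  P[5]: 51 + -7 = 44
  P[6]: 43 + -7 = 36

Answer: 4:30 5:44 6:36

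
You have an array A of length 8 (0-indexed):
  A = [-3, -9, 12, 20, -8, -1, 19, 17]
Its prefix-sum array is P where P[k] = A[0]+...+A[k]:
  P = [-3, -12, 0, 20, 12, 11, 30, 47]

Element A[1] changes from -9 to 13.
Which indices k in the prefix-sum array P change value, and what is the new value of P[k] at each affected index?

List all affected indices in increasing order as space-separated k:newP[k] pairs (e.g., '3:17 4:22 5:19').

P[k] = A[0] + ... + A[k]
P[k] includes A[1] iff k >= 1
Affected indices: 1, 2, ..., 7; delta = 22
  P[1]: -12 + 22 = 10
  P[2]: 0 + 22 = 22
  P[3]: 20 + 22 = 42
  P[4]: 12 + 22 = 34
  P[5]: 11 + 22 = 33
  P[6]: 30 + 22 = 52
  P[7]: 47 + 22 = 69

Answer: 1:10 2:22 3:42 4:34 5:33 6:52 7:69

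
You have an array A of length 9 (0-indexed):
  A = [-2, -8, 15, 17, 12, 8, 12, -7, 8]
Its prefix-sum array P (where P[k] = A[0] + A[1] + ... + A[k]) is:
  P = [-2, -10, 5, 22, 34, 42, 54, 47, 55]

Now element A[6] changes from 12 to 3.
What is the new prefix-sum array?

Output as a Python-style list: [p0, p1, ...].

Answer: [-2, -10, 5, 22, 34, 42, 45, 38, 46]

Derivation:
Change: A[6] 12 -> 3, delta = -9
P[k] for k < 6: unchanged (A[6] not included)
P[k] for k >= 6: shift by delta = -9
  P[0] = -2 + 0 = -2
  P[1] = -10 + 0 = -10
  P[2] = 5 + 0 = 5
  P[3] = 22 + 0 = 22
  P[4] = 34 + 0 = 34
  P[5] = 42 + 0 = 42
  P[6] = 54 + -9 = 45
  P[7] = 47 + -9 = 38
  P[8] = 55 + -9 = 46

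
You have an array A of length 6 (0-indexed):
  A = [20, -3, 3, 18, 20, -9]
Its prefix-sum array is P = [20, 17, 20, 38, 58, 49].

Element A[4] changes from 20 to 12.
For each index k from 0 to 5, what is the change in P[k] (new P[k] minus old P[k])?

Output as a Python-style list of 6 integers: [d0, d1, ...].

Element change: A[4] 20 -> 12, delta = -8
For k < 4: P[k] unchanged, delta_P[k] = 0
For k >= 4: P[k] shifts by exactly -8
Delta array: [0, 0, 0, 0, -8, -8]

Answer: [0, 0, 0, 0, -8, -8]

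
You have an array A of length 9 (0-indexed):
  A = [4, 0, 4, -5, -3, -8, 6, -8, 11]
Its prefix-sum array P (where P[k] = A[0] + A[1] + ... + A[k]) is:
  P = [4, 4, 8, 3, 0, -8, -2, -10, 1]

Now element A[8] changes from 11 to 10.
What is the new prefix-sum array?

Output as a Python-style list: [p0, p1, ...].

Answer: [4, 4, 8, 3, 0, -8, -2, -10, 0]

Derivation:
Change: A[8] 11 -> 10, delta = -1
P[k] for k < 8: unchanged (A[8] not included)
P[k] for k >= 8: shift by delta = -1
  P[0] = 4 + 0 = 4
  P[1] = 4 + 0 = 4
  P[2] = 8 + 0 = 8
  P[3] = 3 + 0 = 3
  P[4] = 0 + 0 = 0
  P[5] = -8 + 0 = -8
  P[6] = -2 + 0 = -2
  P[7] = -10 + 0 = -10
  P[8] = 1 + -1 = 0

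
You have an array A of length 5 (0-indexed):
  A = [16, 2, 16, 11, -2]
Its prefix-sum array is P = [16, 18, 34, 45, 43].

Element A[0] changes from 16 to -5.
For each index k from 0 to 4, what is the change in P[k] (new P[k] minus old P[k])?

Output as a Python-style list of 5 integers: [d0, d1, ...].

Answer: [-21, -21, -21, -21, -21]

Derivation:
Element change: A[0] 16 -> -5, delta = -21
For k < 0: P[k] unchanged, delta_P[k] = 0
For k >= 0: P[k] shifts by exactly -21
Delta array: [-21, -21, -21, -21, -21]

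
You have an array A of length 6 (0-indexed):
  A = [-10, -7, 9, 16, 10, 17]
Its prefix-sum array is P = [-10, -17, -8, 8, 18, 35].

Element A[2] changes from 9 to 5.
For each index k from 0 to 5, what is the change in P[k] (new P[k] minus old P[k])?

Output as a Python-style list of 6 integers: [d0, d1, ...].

Element change: A[2] 9 -> 5, delta = -4
For k < 2: P[k] unchanged, delta_P[k] = 0
For k >= 2: P[k] shifts by exactly -4
Delta array: [0, 0, -4, -4, -4, -4]

Answer: [0, 0, -4, -4, -4, -4]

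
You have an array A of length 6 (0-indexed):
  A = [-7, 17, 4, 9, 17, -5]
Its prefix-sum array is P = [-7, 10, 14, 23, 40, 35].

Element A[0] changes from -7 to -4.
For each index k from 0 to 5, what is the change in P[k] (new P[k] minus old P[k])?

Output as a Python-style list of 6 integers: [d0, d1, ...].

Answer: [3, 3, 3, 3, 3, 3]

Derivation:
Element change: A[0] -7 -> -4, delta = 3
For k < 0: P[k] unchanged, delta_P[k] = 0
For k >= 0: P[k] shifts by exactly 3
Delta array: [3, 3, 3, 3, 3, 3]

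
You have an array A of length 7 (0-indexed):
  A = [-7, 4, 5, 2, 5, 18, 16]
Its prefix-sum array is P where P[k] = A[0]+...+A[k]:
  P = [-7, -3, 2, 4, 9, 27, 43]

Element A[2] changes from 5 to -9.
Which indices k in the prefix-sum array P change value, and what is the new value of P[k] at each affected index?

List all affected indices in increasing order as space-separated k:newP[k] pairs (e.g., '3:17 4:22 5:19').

Answer: 2:-12 3:-10 4:-5 5:13 6:29

Derivation:
P[k] = A[0] + ... + A[k]
P[k] includes A[2] iff k >= 2
Affected indices: 2, 3, ..., 6; delta = -14
  P[2]: 2 + -14 = -12
  P[3]: 4 + -14 = -10
  P[4]: 9 + -14 = -5
  P[5]: 27 + -14 = 13
  P[6]: 43 + -14 = 29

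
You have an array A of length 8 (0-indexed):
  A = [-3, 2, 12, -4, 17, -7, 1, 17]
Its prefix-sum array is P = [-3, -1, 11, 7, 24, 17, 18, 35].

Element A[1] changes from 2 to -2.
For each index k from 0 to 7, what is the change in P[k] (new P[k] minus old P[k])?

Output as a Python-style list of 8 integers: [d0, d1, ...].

Answer: [0, -4, -4, -4, -4, -4, -4, -4]

Derivation:
Element change: A[1] 2 -> -2, delta = -4
For k < 1: P[k] unchanged, delta_P[k] = 0
For k >= 1: P[k] shifts by exactly -4
Delta array: [0, -4, -4, -4, -4, -4, -4, -4]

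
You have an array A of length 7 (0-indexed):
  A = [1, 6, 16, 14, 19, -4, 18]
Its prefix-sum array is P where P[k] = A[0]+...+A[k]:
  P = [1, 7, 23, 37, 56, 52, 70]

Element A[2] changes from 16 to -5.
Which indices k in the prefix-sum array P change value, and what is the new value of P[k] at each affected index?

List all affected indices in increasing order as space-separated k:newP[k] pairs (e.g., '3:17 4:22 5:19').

Answer: 2:2 3:16 4:35 5:31 6:49

Derivation:
P[k] = A[0] + ... + A[k]
P[k] includes A[2] iff k >= 2
Affected indices: 2, 3, ..., 6; delta = -21
  P[2]: 23 + -21 = 2
  P[3]: 37 + -21 = 16
  P[4]: 56 + -21 = 35
  P[5]: 52 + -21 = 31
  P[6]: 70 + -21 = 49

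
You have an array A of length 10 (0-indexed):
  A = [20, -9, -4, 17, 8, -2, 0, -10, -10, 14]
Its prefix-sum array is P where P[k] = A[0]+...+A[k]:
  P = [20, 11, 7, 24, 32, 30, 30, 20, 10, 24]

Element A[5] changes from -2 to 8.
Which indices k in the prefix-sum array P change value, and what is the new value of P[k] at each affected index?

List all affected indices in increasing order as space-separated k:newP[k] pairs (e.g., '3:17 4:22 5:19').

Answer: 5:40 6:40 7:30 8:20 9:34

Derivation:
P[k] = A[0] + ... + A[k]
P[k] includes A[5] iff k >= 5
Affected indices: 5, 6, ..., 9; delta = 10
  P[5]: 30 + 10 = 40
  P[6]: 30 + 10 = 40
  P[7]: 20 + 10 = 30
  P[8]: 10 + 10 = 20
  P[9]: 24 + 10 = 34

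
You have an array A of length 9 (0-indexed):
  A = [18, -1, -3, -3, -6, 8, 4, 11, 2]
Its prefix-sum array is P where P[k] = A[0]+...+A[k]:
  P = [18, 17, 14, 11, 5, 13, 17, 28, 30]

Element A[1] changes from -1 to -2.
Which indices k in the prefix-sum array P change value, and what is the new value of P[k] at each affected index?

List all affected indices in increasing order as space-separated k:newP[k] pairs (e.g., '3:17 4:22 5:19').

P[k] = A[0] + ... + A[k]
P[k] includes A[1] iff k >= 1
Affected indices: 1, 2, ..., 8; delta = -1
  P[1]: 17 + -1 = 16
  P[2]: 14 + -1 = 13
  P[3]: 11 + -1 = 10
  P[4]: 5 + -1 = 4
  P[5]: 13 + -1 = 12
  P[6]: 17 + -1 = 16
  P[7]: 28 + -1 = 27
  P[8]: 30 + -1 = 29

Answer: 1:16 2:13 3:10 4:4 5:12 6:16 7:27 8:29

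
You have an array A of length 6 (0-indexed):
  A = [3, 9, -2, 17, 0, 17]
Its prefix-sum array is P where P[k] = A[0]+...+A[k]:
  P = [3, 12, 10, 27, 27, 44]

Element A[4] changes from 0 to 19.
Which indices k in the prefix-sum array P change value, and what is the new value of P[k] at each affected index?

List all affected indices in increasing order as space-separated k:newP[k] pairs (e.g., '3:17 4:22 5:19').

P[k] = A[0] + ... + A[k]
P[k] includes A[4] iff k >= 4
Affected indices: 4, 5, ..., 5; delta = 19
  P[4]: 27 + 19 = 46
  P[5]: 44 + 19 = 63

Answer: 4:46 5:63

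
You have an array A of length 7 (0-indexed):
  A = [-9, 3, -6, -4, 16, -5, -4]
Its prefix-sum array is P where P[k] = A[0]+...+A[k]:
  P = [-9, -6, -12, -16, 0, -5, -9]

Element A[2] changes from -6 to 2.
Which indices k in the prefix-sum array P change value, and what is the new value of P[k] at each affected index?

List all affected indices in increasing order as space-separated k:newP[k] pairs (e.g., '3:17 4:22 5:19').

P[k] = A[0] + ... + A[k]
P[k] includes A[2] iff k >= 2
Affected indices: 2, 3, ..., 6; delta = 8
  P[2]: -12 + 8 = -4
  P[3]: -16 + 8 = -8
  P[4]: 0 + 8 = 8
  P[5]: -5 + 8 = 3
  P[6]: -9 + 8 = -1

Answer: 2:-4 3:-8 4:8 5:3 6:-1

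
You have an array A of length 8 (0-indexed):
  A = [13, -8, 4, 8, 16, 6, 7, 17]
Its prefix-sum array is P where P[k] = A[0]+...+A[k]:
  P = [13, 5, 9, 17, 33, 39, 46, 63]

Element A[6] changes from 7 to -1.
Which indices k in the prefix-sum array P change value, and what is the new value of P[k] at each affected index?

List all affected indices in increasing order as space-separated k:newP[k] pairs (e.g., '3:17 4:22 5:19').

Answer: 6:38 7:55

Derivation:
P[k] = A[0] + ... + A[k]
P[k] includes A[6] iff k >= 6
Affected indices: 6, 7, ..., 7; delta = -8
  P[6]: 46 + -8 = 38
  P[7]: 63 + -8 = 55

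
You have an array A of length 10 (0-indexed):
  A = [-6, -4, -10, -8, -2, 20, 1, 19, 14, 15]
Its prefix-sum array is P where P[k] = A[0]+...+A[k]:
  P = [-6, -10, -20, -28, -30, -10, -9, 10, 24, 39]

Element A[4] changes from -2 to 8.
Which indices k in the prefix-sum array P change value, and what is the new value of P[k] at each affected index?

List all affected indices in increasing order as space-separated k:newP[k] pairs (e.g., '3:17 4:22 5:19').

Answer: 4:-20 5:0 6:1 7:20 8:34 9:49

Derivation:
P[k] = A[0] + ... + A[k]
P[k] includes A[4] iff k >= 4
Affected indices: 4, 5, ..., 9; delta = 10
  P[4]: -30 + 10 = -20
  P[5]: -10 + 10 = 0
  P[6]: -9 + 10 = 1
  P[7]: 10 + 10 = 20
  P[8]: 24 + 10 = 34
  P[9]: 39 + 10 = 49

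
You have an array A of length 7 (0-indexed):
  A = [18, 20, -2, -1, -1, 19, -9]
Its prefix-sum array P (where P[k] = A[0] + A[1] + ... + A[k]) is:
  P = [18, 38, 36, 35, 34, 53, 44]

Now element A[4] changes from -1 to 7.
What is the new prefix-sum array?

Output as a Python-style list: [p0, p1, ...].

Change: A[4] -1 -> 7, delta = 8
P[k] for k < 4: unchanged (A[4] not included)
P[k] for k >= 4: shift by delta = 8
  P[0] = 18 + 0 = 18
  P[1] = 38 + 0 = 38
  P[2] = 36 + 0 = 36
  P[3] = 35 + 0 = 35
  P[4] = 34 + 8 = 42
  P[5] = 53 + 8 = 61
  P[6] = 44 + 8 = 52

Answer: [18, 38, 36, 35, 42, 61, 52]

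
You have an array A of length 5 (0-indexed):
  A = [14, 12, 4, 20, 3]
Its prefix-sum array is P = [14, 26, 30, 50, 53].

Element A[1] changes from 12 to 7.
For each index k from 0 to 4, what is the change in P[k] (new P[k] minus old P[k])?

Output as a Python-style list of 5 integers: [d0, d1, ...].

Answer: [0, -5, -5, -5, -5]

Derivation:
Element change: A[1] 12 -> 7, delta = -5
For k < 1: P[k] unchanged, delta_P[k] = 0
For k >= 1: P[k] shifts by exactly -5
Delta array: [0, -5, -5, -5, -5]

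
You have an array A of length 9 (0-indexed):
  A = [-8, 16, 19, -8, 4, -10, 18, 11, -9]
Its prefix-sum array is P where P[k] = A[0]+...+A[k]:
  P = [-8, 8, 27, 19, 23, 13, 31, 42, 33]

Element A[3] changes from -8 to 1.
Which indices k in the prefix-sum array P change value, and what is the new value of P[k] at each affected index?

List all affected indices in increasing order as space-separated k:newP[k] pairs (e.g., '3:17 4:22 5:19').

Answer: 3:28 4:32 5:22 6:40 7:51 8:42

Derivation:
P[k] = A[0] + ... + A[k]
P[k] includes A[3] iff k >= 3
Affected indices: 3, 4, ..., 8; delta = 9
  P[3]: 19 + 9 = 28
  P[4]: 23 + 9 = 32
  P[5]: 13 + 9 = 22
  P[6]: 31 + 9 = 40
  P[7]: 42 + 9 = 51
  P[8]: 33 + 9 = 42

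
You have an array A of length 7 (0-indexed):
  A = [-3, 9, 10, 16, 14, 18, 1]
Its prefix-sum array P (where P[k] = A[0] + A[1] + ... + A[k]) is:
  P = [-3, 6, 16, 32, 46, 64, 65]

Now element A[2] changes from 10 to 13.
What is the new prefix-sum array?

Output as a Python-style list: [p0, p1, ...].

Answer: [-3, 6, 19, 35, 49, 67, 68]

Derivation:
Change: A[2] 10 -> 13, delta = 3
P[k] for k < 2: unchanged (A[2] not included)
P[k] for k >= 2: shift by delta = 3
  P[0] = -3 + 0 = -3
  P[1] = 6 + 0 = 6
  P[2] = 16 + 3 = 19
  P[3] = 32 + 3 = 35
  P[4] = 46 + 3 = 49
  P[5] = 64 + 3 = 67
  P[6] = 65 + 3 = 68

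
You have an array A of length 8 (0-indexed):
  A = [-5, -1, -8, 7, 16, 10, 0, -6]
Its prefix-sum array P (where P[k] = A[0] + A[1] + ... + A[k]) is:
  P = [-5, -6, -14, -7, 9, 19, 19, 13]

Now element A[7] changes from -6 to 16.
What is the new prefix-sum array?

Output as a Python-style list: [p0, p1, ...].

Answer: [-5, -6, -14, -7, 9, 19, 19, 35]

Derivation:
Change: A[7] -6 -> 16, delta = 22
P[k] for k < 7: unchanged (A[7] not included)
P[k] for k >= 7: shift by delta = 22
  P[0] = -5 + 0 = -5
  P[1] = -6 + 0 = -6
  P[2] = -14 + 0 = -14
  P[3] = -7 + 0 = -7
  P[4] = 9 + 0 = 9
  P[5] = 19 + 0 = 19
  P[6] = 19 + 0 = 19
  P[7] = 13 + 22 = 35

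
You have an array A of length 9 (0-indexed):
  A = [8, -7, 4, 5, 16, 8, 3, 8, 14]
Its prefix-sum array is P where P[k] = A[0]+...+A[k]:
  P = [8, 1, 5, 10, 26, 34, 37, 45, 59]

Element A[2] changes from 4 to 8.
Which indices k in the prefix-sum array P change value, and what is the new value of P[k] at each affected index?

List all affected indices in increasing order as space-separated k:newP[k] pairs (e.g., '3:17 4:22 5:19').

Answer: 2:9 3:14 4:30 5:38 6:41 7:49 8:63

Derivation:
P[k] = A[0] + ... + A[k]
P[k] includes A[2] iff k >= 2
Affected indices: 2, 3, ..., 8; delta = 4
  P[2]: 5 + 4 = 9
  P[3]: 10 + 4 = 14
  P[4]: 26 + 4 = 30
  P[5]: 34 + 4 = 38
  P[6]: 37 + 4 = 41
  P[7]: 45 + 4 = 49
  P[8]: 59 + 4 = 63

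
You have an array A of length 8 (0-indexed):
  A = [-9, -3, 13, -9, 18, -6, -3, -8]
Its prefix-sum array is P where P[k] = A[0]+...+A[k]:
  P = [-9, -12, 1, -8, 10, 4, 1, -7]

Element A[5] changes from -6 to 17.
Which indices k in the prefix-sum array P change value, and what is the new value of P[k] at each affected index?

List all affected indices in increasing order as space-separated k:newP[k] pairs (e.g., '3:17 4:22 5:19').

Answer: 5:27 6:24 7:16

Derivation:
P[k] = A[0] + ... + A[k]
P[k] includes A[5] iff k >= 5
Affected indices: 5, 6, ..., 7; delta = 23
  P[5]: 4 + 23 = 27
  P[6]: 1 + 23 = 24
  P[7]: -7 + 23 = 16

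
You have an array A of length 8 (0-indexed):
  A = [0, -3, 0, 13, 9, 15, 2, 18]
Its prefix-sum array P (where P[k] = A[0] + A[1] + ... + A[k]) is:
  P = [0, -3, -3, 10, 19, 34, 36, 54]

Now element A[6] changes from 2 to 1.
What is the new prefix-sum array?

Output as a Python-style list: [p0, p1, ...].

Change: A[6] 2 -> 1, delta = -1
P[k] for k < 6: unchanged (A[6] not included)
P[k] for k >= 6: shift by delta = -1
  P[0] = 0 + 0 = 0
  P[1] = -3 + 0 = -3
  P[2] = -3 + 0 = -3
  P[3] = 10 + 0 = 10
  P[4] = 19 + 0 = 19
  P[5] = 34 + 0 = 34
  P[6] = 36 + -1 = 35
  P[7] = 54 + -1 = 53

Answer: [0, -3, -3, 10, 19, 34, 35, 53]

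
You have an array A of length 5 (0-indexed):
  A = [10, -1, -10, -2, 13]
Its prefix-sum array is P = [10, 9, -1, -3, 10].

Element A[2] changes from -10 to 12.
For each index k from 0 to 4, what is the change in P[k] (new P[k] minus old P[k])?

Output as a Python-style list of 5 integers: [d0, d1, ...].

Element change: A[2] -10 -> 12, delta = 22
For k < 2: P[k] unchanged, delta_P[k] = 0
For k >= 2: P[k] shifts by exactly 22
Delta array: [0, 0, 22, 22, 22]

Answer: [0, 0, 22, 22, 22]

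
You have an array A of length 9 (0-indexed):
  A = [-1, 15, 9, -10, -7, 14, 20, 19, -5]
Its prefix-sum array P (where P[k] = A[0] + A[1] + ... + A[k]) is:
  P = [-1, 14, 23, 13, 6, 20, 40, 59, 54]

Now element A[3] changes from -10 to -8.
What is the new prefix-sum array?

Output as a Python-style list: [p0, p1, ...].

Answer: [-1, 14, 23, 15, 8, 22, 42, 61, 56]

Derivation:
Change: A[3] -10 -> -8, delta = 2
P[k] for k < 3: unchanged (A[3] not included)
P[k] for k >= 3: shift by delta = 2
  P[0] = -1 + 0 = -1
  P[1] = 14 + 0 = 14
  P[2] = 23 + 0 = 23
  P[3] = 13 + 2 = 15
  P[4] = 6 + 2 = 8
  P[5] = 20 + 2 = 22
  P[6] = 40 + 2 = 42
  P[7] = 59 + 2 = 61
  P[8] = 54 + 2 = 56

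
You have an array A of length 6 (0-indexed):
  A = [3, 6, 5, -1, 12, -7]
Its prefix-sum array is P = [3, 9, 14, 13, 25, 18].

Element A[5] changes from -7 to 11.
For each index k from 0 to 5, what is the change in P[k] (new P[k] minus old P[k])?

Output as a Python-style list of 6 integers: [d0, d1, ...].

Element change: A[5] -7 -> 11, delta = 18
For k < 5: P[k] unchanged, delta_P[k] = 0
For k >= 5: P[k] shifts by exactly 18
Delta array: [0, 0, 0, 0, 0, 18]

Answer: [0, 0, 0, 0, 0, 18]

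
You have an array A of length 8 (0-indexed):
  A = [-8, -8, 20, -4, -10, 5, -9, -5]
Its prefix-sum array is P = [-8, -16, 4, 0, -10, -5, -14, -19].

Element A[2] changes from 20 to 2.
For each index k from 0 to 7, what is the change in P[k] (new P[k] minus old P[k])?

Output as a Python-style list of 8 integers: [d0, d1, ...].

Element change: A[2] 20 -> 2, delta = -18
For k < 2: P[k] unchanged, delta_P[k] = 0
For k >= 2: P[k] shifts by exactly -18
Delta array: [0, 0, -18, -18, -18, -18, -18, -18]

Answer: [0, 0, -18, -18, -18, -18, -18, -18]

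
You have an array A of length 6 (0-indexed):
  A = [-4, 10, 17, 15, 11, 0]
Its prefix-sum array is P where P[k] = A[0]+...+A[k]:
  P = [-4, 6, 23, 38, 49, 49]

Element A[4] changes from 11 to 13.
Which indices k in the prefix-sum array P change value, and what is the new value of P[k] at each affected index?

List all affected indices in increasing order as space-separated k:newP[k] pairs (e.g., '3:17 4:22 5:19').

Answer: 4:51 5:51

Derivation:
P[k] = A[0] + ... + A[k]
P[k] includes A[4] iff k >= 4
Affected indices: 4, 5, ..., 5; delta = 2
  P[4]: 49 + 2 = 51
  P[5]: 49 + 2 = 51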